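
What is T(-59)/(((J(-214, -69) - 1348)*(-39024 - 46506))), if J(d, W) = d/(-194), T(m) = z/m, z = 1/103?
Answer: -97/67906883310690 ≈ -1.4284e-12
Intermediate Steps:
z = 1/103 ≈ 0.0097087
T(m) = 1/(103*m)
J(d, W) = -d/194 (J(d, W) = d*(-1/194) = -d/194)
T(-59)/(((J(-214, -69) - 1348)*(-39024 - 46506))) = ((1/103)/(-59))/(((-1/194*(-214) - 1348)*(-39024 - 46506))) = ((1/103)*(-1/59))/(((107/97 - 1348)*(-85530))) = -1/(6077*((-130649/97*(-85530)))) = -1/(6077*11174408970/97) = -1/6077*97/11174408970 = -97/67906883310690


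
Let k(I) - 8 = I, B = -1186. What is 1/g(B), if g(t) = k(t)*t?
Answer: 1/1397108 ≈ 7.1576e-7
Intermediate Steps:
k(I) = 8 + I
g(t) = t*(8 + t) (g(t) = (8 + t)*t = t*(8 + t))
1/g(B) = 1/(-1186*(8 - 1186)) = 1/(-1186*(-1178)) = 1/1397108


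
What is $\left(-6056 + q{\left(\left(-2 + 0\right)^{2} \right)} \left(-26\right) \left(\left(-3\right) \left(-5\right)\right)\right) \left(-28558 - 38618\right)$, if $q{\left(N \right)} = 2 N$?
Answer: $616406976$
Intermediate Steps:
$\left(-6056 + q{\left(\left(-2 + 0\right)^{2} \right)} \left(-26\right) \left(\left(-3\right) \left(-5\right)\right)\right) \left(-28558 - 38618\right) = \left(-6056 + 2 \left(-2 + 0\right)^{2} \left(-26\right) \left(\left(-3\right) \left(-5\right)\right)\right) \left(-28558 - 38618\right) = \left(-6056 + 2 \left(-2\right)^{2} \left(-26\right) 15\right) \left(-67176\right) = \left(-6056 + 2 \cdot 4 \left(-26\right) 15\right) \left(-67176\right) = \left(-6056 + 8 \left(-26\right) 15\right) \left(-67176\right) = \left(-6056 - 3120\right) \left(-67176\right) = \left(-9176\right) \left(-67176\right) = 616406976$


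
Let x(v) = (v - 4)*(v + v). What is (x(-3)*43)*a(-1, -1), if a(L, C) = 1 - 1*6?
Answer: -9030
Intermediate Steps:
a(L, C) = -5 (a(L, C) = 1 - 6 = -5)
x(v) = 2*v*(-4 + v) (x(v) = (-4 + v)*(2*v) = 2*v*(-4 + v))
(x(-3)*43)*a(-1, -1) = ((2*(-3)*(-4 - 3))*43)*(-5) = ((2*(-3)*(-7))*43)*(-5) = (42*43)*(-5) = 1806*(-5) = -9030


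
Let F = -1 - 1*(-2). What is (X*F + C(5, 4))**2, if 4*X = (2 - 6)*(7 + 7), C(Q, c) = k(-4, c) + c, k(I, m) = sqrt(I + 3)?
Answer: (10 - I)**2 ≈ 99.0 - 20.0*I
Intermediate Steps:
k(I, m) = sqrt(3 + I)
C(Q, c) = I + c (C(Q, c) = sqrt(3 - 4) + c = sqrt(-1) + c = I + c)
F = 1 (F = -1 + 2 = 1)
X = -14 (X = ((2 - 6)*(7 + 7))/4 = (-4*14)/4 = (1/4)*(-56) = -14)
(X*F + C(5, 4))**2 = (-14*1 + (I + 4))**2 = (-14 + (4 + I))**2 = (-10 + I)**2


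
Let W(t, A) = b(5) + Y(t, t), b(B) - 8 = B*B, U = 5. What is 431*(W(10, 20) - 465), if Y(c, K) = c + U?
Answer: -179727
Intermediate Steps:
b(B) = 8 + B² (b(B) = 8 + B*B = 8 + B²)
Y(c, K) = 5 + c (Y(c, K) = c + 5 = 5 + c)
W(t, A) = 38 + t (W(t, A) = (8 + 5²) + (5 + t) = (8 + 25) + (5 + t) = 33 + (5 + t) = 38 + t)
431*(W(10, 20) - 465) = 431*((38 + 10) - 465) = 431*(48 - 465) = 431*(-417) = -179727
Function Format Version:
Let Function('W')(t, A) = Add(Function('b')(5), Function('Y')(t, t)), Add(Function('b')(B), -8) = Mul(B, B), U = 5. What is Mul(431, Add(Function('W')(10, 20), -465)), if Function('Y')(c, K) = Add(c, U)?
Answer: -179727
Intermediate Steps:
Function('b')(B) = Add(8, Pow(B, 2)) (Function('b')(B) = Add(8, Mul(B, B)) = Add(8, Pow(B, 2)))
Function('Y')(c, K) = Add(5, c) (Function('Y')(c, K) = Add(c, 5) = Add(5, c))
Function('W')(t, A) = Add(38, t) (Function('W')(t, A) = Add(Add(8, Pow(5, 2)), Add(5, t)) = Add(Add(8, 25), Add(5, t)) = Add(33, Add(5, t)) = Add(38, t))
Mul(431, Add(Function('W')(10, 20), -465)) = Mul(431, Add(Add(38, 10), -465)) = Mul(431, Add(48, -465)) = Mul(431, -417) = -179727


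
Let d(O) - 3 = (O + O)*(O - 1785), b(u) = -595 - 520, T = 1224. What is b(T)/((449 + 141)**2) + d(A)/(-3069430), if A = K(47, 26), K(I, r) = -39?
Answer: -151280977/3052767380 ≈ -0.049555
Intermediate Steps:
b(u) = -1115
A = -39
d(O) = 3 + 2*O*(-1785 + O) (d(O) = 3 + (O + O)*(O - 1785) = 3 + (2*O)*(-1785 + O) = 3 + 2*O*(-1785 + O))
b(T)/((449 + 141)**2) + d(A)/(-3069430) = -1115/(449 + 141)**2 + (3 - 3570*(-39) + 2*(-39)**2)/(-3069430) = -1115/(590**2) + (3 + 139230 + 2*1521)*(-1/3069430) = -1115/348100 + (3 + 139230 + 3042)*(-1/3069430) = -1115*1/348100 + 142275*(-1/3069430) = -223/69620 - 4065/87698 = -151280977/3052767380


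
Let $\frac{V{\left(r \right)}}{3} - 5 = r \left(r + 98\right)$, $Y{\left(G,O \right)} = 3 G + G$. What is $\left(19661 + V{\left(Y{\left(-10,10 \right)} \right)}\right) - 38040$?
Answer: $-25324$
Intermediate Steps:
$Y{\left(G,O \right)} = 4 G$
$V{\left(r \right)} = 15 + 3 r \left(98 + r\right)$ ($V{\left(r \right)} = 15 + 3 r \left(r + 98\right) = 15 + 3 r \left(98 + r\right)$)
$\left(19661 + V{\left(Y{\left(-10,10 \right)} \right)}\right) - 38040 = \left(19661 + \left(15 + 3 \left(4 \left(-10\right)\right)^{2} + 294 \cdot 4 \left(-10\right)\right)\right) - 38040 = \left(19661 + \left(15 + 3 \left(-40\right)^{2} + 294 \left(-40\right)\right)\right) - 38040 = \left(19661 + \left(15 + 3 \cdot 1600 - 11760\right)\right) - 38040 = \left(19661 + \left(15 + 4800 - 11760\right)\right) - 38040 = \left(19661 - 6945\right) - 38040 = 12716 - 38040 = -25324$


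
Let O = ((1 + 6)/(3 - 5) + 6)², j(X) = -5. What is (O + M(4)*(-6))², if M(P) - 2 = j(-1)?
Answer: 9409/16 ≈ 588.06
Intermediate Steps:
M(P) = -3 (M(P) = 2 - 5 = -3)
O = 25/4 (O = (7/(-2) + 6)² = (7*(-½) + 6)² = (-7/2 + 6)² = (5/2)² = 25/4 ≈ 6.2500)
(O + M(4)*(-6))² = (25/4 - 3*(-6))² = (25/4 + 18)² = (97/4)² = 9409/16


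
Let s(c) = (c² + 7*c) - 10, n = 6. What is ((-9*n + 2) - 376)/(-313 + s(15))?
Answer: -428/7 ≈ -61.143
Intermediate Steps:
s(c) = -10 + c² + 7*c
((-9*n + 2) - 376)/(-313 + s(15)) = ((-9*6 + 2) - 376)/(-313 + (-10 + 15² + 7*15)) = ((-54 + 2) - 376)/(-313 + (-10 + 225 + 105)) = (-52 - 376)/(-313 + 320) = -428/7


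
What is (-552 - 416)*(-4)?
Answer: 3872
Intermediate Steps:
(-552 - 416)*(-4) = -968*(-4) = 3872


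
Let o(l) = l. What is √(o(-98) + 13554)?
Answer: 116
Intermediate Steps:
√(o(-98) + 13554) = √(-98 + 13554) = √13456 = 116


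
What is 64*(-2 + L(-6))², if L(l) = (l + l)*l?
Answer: 313600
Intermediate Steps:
L(l) = 2*l² (L(l) = (2*l)*l = 2*l²)
64*(-2 + L(-6))² = 64*(-2 + 2*(-6)²)² = 64*(-2 + 2*36)² = 64*(-2 + 72)² = 64*70² = 64*4900 = 313600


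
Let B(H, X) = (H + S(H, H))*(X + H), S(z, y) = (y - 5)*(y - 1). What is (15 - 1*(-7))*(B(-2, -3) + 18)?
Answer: -1694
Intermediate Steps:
S(z, y) = (-1 + y)*(-5 + y) (S(z, y) = (-5 + y)*(-1 + y) = (-1 + y)*(-5 + y))
B(H, X) = (H + X)*(5 + H² - 5*H) (B(H, X) = (H + (5 + H² - 6*H))*(X + H) = (5 + H² - 5*H)*(H + X) = (H + X)*(5 + H² - 5*H))
(15 - 1*(-7))*(B(-2, -3) + 18) = (15 - 1*(-7))*(((-2)³ - 5*(-2)² + 5*(-2) + 5*(-3) - 3*(-2)² - 5*(-2)*(-3)) + 18) = (15 + 7)*((-8 - 5*4 - 10 - 15 - 3*4 - 30) + 18) = 22*((-8 - 20 - 10 - 15 - 12 - 30) + 18) = 22*(-95 + 18) = 22*(-77) = -1694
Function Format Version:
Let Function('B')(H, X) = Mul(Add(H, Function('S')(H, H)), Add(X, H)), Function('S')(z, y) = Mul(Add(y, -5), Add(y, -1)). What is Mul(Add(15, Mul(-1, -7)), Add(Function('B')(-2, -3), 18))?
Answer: -1694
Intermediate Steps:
Function('S')(z, y) = Mul(Add(-1, y), Add(-5, y)) (Function('S')(z, y) = Mul(Add(-5, y), Add(-1, y)) = Mul(Add(-1, y), Add(-5, y)))
Function('B')(H, X) = Mul(Add(H, X), Add(5, Pow(H, 2), Mul(-5, H))) (Function('B')(H, X) = Mul(Add(H, Add(5, Pow(H, 2), Mul(-6, H))), Add(X, H)) = Mul(Add(5, Pow(H, 2), Mul(-5, H)), Add(H, X)) = Mul(Add(H, X), Add(5, Pow(H, 2), Mul(-5, H))))
Mul(Add(15, Mul(-1, -7)), Add(Function('B')(-2, -3), 18)) = Mul(Add(15, Mul(-1, -7)), Add(Add(Pow(-2, 3), Mul(-5, Pow(-2, 2)), Mul(5, -2), Mul(5, -3), Mul(-3, Pow(-2, 2)), Mul(-5, -2, -3)), 18)) = Mul(Add(15, 7), Add(Add(-8, Mul(-5, 4), -10, -15, Mul(-3, 4), -30), 18)) = Mul(22, Add(Add(-8, -20, -10, -15, -12, -30), 18)) = Mul(22, Add(-95, 18)) = Mul(22, -77) = -1694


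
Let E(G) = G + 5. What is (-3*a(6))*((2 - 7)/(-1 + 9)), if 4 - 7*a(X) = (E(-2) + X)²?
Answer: -165/8 ≈ -20.625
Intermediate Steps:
E(G) = 5 + G
a(X) = 4/7 - (3 + X)²/7 (a(X) = 4/7 - ((5 - 2) + X)²/7 = 4/7 - (3 + X)²/7)
(-3*a(6))*((2 - 7)/(-1 + 9)) = (-3*(4/7 - (3 + 6)²/7))*((2 - 7)/(-1 + 9)) = (-3*(4/7 - ⅐*9²))*(-5/8) = (-3*(4/7 - ⅐*81))*(-5*⅛) = -3*(4/7 - 81/7)*(-5/8) = -3*(-11)*(-5/8) = 33*(-5/8) = -165/8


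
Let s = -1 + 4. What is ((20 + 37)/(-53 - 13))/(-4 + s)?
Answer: 19/22 ≈ 0.86364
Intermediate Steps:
s = 3
((20 + 37)/(-53 - 13))/(-4 + s) = ((20 + 37)/(-53 - 13))/(-4 + 3) = (57/(-66))/(-1) = (57*(-1/66))*(-1) = -19/22*(-1) = 19/22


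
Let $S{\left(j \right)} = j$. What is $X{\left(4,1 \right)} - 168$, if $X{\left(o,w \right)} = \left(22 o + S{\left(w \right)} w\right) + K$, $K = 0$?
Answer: $-79$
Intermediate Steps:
$X{\left(o,w \right)} = w^{2} + 22 o$ ($X{\left(o,w \right)} = \left(22 o + w w\right) + 0 = \left(22 o + w^{2}\right) + 0 = \left(w^{2} + 22 o\right) + 0 = w^{2} + 22 o$)
$X{\left(4,1 \right)} - 168 = \left(1^{2} + 22 \cdot 4\right) - 168 = \left(1 + 88\right) - 168 = 89 - 168 = -79$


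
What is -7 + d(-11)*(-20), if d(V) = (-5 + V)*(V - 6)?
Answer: -5447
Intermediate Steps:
d(V) = (-6 + V)*(-5 + V) (d(V) = (-5 + V)*(-6 + V) = (-6 + V)*(-5 + V))
-7 + d(-11)*(-20) = -7 + (30 + (-11)² - 11*(-11))*(-20) = -7 + (30 + 121 + 121)*(-20) = -7 + 272*(-20) = -7 - 5440 = -5447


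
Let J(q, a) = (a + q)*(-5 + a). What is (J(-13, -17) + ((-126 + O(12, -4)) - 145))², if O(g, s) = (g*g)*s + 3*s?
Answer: 39601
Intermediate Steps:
J(q, a) = (-5 + a)*(a + q)
O(g, s) = 3*s + s*g² (O(g, s) = g²*s + 3*s = s*g² + 3*s = 3*s + s*g²)
(J(-13, -17) + ((-126 + O(12, -4)) - 145))² = (((-17)² - 5*(-17) - 5*(-13) - 17*(-13)) + ((-126 - 4*(3 + 12²)) - 145))² = ((289 + 85 + 65 + 221) + ((-126 - 4*(3 + 144)) - 145))² = (660 + ((-126 - 4*147) - 145))² = (660 + ((-126 - 588) - 145))² = (660 + (-714 - 145))² = (660 - 859)² = (-199)² = 39601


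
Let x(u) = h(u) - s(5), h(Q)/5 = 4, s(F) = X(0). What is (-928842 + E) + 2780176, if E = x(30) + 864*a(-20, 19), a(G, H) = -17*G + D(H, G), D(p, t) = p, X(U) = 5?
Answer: 2161525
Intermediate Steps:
s(F) = 5
h(Q) = 20 (h(Q) = 5*4 = 20)
a(G, H) = H - 17*G (a(G, H) = -17*G + H = H - 17*G)
x(u) = 15 (x(u) = 20 - 1*5 = 20 - 5 = 15)
E = 310191 (E = 15 + 864*(19 - 17*(-20)) = 15 + 864*(19 + 340) = 15 + 864*359 = 15 + 310176 = 310191)
(-928842 + E) + 2780176 = (-928842 + 310191) + 2780176 = -618651 + 2780176 = 2161525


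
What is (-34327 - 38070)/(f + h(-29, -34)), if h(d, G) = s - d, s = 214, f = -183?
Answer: -72397/60 ≈ -1206.6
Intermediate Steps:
h(d, G) = 214 - d
(-34327 - 38070)/(f + h(-29, -34)) = (-34327 - 38070)/(-183 + (214 - 1*(-29))) = -72397/(-183 + (214 + 29)) = -72397/(-183 + 243) = -72397/60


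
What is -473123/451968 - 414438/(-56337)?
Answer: 53552794511/8487507072 ≈ 6.3096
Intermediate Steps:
-473123/451968 - 414438/(-56337) = -473123*1/451968 - 414438*(-1/56337) = -473123/451968 + 138146/18779 = 53552794511/8487507072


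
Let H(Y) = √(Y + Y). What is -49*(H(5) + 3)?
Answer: -147 - 49*√10 ≈ -301.95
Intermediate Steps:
H(Y) = √2*√Y (H(Y) = √(2*Y) = √2*√Y)
-49*(H(5) + 3) = -49*(√2*√5 + 3) = -49*(√10 + 3) = -49*(3 + √10) = -147 - 49*√10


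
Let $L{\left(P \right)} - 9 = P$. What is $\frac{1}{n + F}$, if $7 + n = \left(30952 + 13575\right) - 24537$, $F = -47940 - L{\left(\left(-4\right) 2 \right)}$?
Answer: $- \frac{1}{27958} \approx -3.5768 \cdot 10^{-5}$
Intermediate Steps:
$L{\left(P \right)} = 9 + P$
$F = -47941$ ($F = -47940 - \left(9 - 8\right) = -47940 - 1 = -47941$)
$n = 19983$ ($n = -7 + \left(\left(30952 + 13575\right) - 24537\right) = -7 + \left(44527 - 24537\right) = -7 + 19990 = 19983$)
$\frac{1}{n + F} = \frac{1}{19983 - 47941} = \frac{1}{-27958} = - \frac{1}{27958}$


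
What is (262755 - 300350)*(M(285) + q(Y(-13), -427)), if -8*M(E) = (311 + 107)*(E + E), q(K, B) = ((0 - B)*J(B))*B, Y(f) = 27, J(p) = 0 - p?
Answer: 5856117922945/2 ≈ 2.9281e+12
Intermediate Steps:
J(p) = -p
q(K, B) = B**3 (q(K, B) = ((0 - B)*(-B))*B = ((-B)*(-B))*B = B**2*B = B**3)
M(E) = -209*E/2 (M(E) = -(311 + 107)*(E + E)/8 = -209*2*E/4 = -209*E/2)
(262755 - 300350)*(M(285) + q(Y(-13), -427)) = (262755 - 300350)*(-209/2*285 + (-427)**3) = -37595*(-59565/2 - 77854483) = -37595*(-155768531/2) = 5856117922945/2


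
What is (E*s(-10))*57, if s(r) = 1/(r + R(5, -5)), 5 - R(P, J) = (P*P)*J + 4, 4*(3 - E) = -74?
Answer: 2451/232 ≈ 10.565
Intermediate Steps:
E = 43/2 (E = 3 - ¼*(-74) = 3 + 37/2 = 43/2 ≈ 21.500)
R(P, J) = 1 - J*P² (R(P, J) = 5 - ((P*P)*J + 4) = 5 - (P²*J + 4) = 5 - (J*P² + 4) = 5 - (4 + J*P²) = 5 + (-4 - J*P²) = 1 - J*P²)
s(r) = 1/(126 + r) (s(r) = 1/(r + (1 - 1*(-5)*5²)) = 1/(r + (1 - 1*(-5)*25)) = 1/(r + (1 + 125)) = 1/(r + 126) = 1/(126 + r))
(E*s(-10))*57 = (43/(2*(126 - 10)))*57 = ((43/2)/116)*57 = ((43/2)*(1/116))*57 = (43/232)*57 = 2451/232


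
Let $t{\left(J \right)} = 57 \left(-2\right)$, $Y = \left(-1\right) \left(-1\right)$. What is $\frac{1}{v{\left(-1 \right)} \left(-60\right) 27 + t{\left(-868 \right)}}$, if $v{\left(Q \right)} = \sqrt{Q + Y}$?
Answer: $- \frac{1}{114} \approx -0.0087719$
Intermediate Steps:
$Y = 1$
$t{\left(J \right)} = -114$
$v{\left(Q \right)} = \sqrt{1 + Q}$ ($v{\left(Q \right)} = \sqrt{Q + 1} = \sqrt{1 + Q}$)
$\frac{1}{v{\left(-1 \right)} \left(-60\right) 27 + t{\left(-868 \right)}} = \frac{1}{\sqrt{1 - 1} \left(-60\right) 27 - 114} = \frac{1}{\sqrt{0} \left(-60\right) 27 - 114} = \frac{1}{0 \left(-60\right) 27 - 114} = \frac{1}{0 \cdot 27 - 114} = \frac{1}{0 - 114} = \frac{1}{-114} = - \frac{1}{114}$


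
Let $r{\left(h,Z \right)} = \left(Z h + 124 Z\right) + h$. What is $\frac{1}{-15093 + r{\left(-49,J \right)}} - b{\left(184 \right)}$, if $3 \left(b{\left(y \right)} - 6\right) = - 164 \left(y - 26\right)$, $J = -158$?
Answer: $\frac{698930845}{80976} \approx 8631.3$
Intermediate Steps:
$r{\left(h,Z \right)} = h + 124 Z + Z h$ ($r{\left(h,Z \right)} = \left(124 Z + Z h\right) + h = h + 124 Z + Z h$)
$b{\left(y \right)} = \frac{4282}{3} - \frac{164 y}{3}$ ($b{\left(y \right)} = 6 + \frac{\left(-164\right) \left(y - 26\right)}{3} = 6 + \frac{\left(-164\right) \left(-26 + y\right)}{3} = 6 + \frac{4264 - 164 y}{3} = 6 - \left(- \frac{4264}{3} + \frac{164 y}{3}\right) = \frac{4282}{3} - \frac{164 y}{3}$)
$\frac{1}{-15093 + r{\left(-49,J \right)}} - b{\left(184 \right)} = \frac{1}{-15093 - 11899} - \left(\frac{4282}{3} - \frac{30176}{3}\right) = \frac{1}{-15093 - 11899} - - \frac{25894}{3} = \frac{1}{-26992} + \frac{25894}{3} = - \frac{1}{26992} + \frac{25894}{3} = \frac{698930845}{80976}$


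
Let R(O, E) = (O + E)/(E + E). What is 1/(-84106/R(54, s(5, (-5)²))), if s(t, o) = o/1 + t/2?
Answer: -163/9251660 ≈ -1.7618e-5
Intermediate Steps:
s(t, o) = o + t/2 (s(t, o) = o*1 + t*(½) = o + t/2)
R(O, E) = (E + O)/(2*E) (R(O, E) = (E + O)/((2*E)) = (E + O)*(1/(2*E)) = (E + O)/(2*E))
1/(-84106/R(54, s(5, (-5)²))) = 1/(-84106*2*((-5)² + (½)*5)/(((-5)² + (½)*5) + 54)) = 1/(-84106*2*(25 + 5/2)/((25 + 5/2) + 54)) = 1/(-84106*55/(55/2 + 54)) = 1/(-84106/((½)*(2/55)*(163/2))) = 1/(-84106/163/110) = 1/(-84106*110/163) = 1/(-9251660/163) = -163/9251660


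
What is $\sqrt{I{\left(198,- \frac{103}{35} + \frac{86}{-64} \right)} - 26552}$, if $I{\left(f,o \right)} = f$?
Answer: $i \sqrt{26354} \approx 162.34 i$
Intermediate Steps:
$\sqrt{I{\left(198,- \frac{103}{35} + \frac{86}{-64} \right)} - 26552} = \sqrt{198 - 26552} = \sqrt{-26354} = i \sqrt{26354}$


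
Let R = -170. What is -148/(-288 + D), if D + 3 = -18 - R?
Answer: 148/139 ≈ 1.0647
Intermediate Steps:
D = 149 (D = -3 + (-18 - 1*(-170)) = -3 + (-18 + 170) = -3 + 152 = 149)
-148/(-288 + D) = -148/(-288 + 149) = -148/(-139) = -1/139*(-148) = 148/139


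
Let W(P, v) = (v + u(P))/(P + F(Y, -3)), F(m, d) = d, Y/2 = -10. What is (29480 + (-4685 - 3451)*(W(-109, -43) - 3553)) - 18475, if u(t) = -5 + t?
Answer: 404695313/14 ≈ 2.8907e+7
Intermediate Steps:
Y = -20 (Y = 2*(-10) = -20)
W(P, v) = (-5 + P + v)/(-3 + P) (W(P, v) = (v + (-5 + P))/(P - 3) = (-5 + P + v)/(-3 + P))
(29480 + (-4685 - 3451)*(W(-109, -43) - 3553)) - 18475 = (29480 + (-4685 - 3451)*((-5 - 109 - 43)/(-3 - 109) - 3553)) - 18475 = (29480 - 8136*(-157/(-112) - 3553)) - 18475 = (29480 - 8136*(-1/112*(-157) - 3553)) - 18475 = (29480 - 8136*(157/112 - 3553)) - 18475 = (29480 - 8136*(-397779/112)) - 18475 = (29480 + 404541243/14) - 18475 = 404953963/14 - 18475 = 404695313/14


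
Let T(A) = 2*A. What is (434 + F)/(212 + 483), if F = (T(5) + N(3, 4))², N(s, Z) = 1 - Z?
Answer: 483/695 ≈ 0.69496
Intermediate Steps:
F = 49 (F = (2*5 + (1 - 1*4))² = (10 + (1 - 4))² = (10 - 3)² = 7² = 49)
(434 + F)/(212 + 483) = (434 + 49)/(212 + 483) = 483/695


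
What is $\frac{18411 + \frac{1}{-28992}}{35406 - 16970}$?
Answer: $\frac{48524701}{48590592} \approx 0.99864$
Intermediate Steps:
$\frac{18411 + \frac{1}{-28992}}{35406 - 16970} = \frac{18411 - \frac{1}{28992}}{18436} = \frac{533771711}{28992} \cdot \frac{1}{18436} = \frac{48524701}{48590592}$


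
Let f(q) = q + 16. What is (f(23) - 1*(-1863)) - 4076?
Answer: -2174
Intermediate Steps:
f(q) = 16 + q
(f(23) - 1*(-1863)) - 4076 = ((16 + 23) - 1*(-1863)) - 4076 = (39 + 1863) - 4076 = 1902 - 4076 = -2174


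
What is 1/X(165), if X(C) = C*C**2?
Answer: 1/4492125 ≈ 2.2261e-7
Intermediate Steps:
X(C) = C**3
1/X(165) = 1/(165**3) = 1/4492125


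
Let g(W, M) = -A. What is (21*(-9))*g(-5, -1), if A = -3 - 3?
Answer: -1134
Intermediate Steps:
A = -6
g(W, M) = 6 (g(W, M) = -1*(-6) = 6)
(21*(-9))*g(-5, -1) = (21*(-9))*6 = -189*6 = -1134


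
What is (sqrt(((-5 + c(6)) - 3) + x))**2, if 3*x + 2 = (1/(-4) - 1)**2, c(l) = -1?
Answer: -439/48 ≈ -9.1458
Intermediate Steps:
x = -7/48 (x = -2/3 + (1/(-4) - 1)**2/3 = -2/3 + (-1/4 - 1)**2/3 = -2/3 + (-5/4)**2/3 = -2/3 + (1/3)*(25/16) = -2/3 + 25/48 = -7/48 ≈ -0.14583)
(sqrt(((-5 + c(6)) - 3) + x))**2 = (sqrt(((-5 - 1) - 3) - 7/48))**2 = (sqrt((-6 - 3) - 7/48))**2 = (sqrt(-9 - 7/48))**2 = (sqrt(-439/48))**2 = (I*sqrt(1317)/12)**2 = -439/48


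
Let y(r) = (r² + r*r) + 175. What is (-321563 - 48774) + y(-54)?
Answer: -364330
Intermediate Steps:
y(r) = 175 + 2*r² (y(r) = (r² + r²) + 175 = 2*r² + 175 = 175 + 2*r²)
(-321563 - 48774) + y(-54) = (-321563 - 48774) + (175 + 2*(-54)²) = -370337 + (175 + 2*2916) = -370337 + (175 + 5832) = -370337 + 6007 = -364330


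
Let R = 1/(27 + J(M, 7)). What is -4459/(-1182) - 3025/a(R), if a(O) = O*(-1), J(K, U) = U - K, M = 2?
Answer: 114422059/1182 ≈ 96804.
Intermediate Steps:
R = 1/32 (R = 1/(27 + (7 - 1*2)) = 1/(27 + (7 - 2)) = 1/(27 + 5) = 1/32 ≈ 0.031250)
a(O) = -O
-4459/(-1182) - 3025/a(R) = -4459/(-1182) - 3025/((-1*1/32)) = -4459*(-1/1182) - 3025/(-1/32) = 4459/1182 - 3025*(-32) = 4459/1182 + 96800 = 114422059/1182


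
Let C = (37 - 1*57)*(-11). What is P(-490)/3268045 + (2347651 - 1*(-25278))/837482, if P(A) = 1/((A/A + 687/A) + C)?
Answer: 8783620156168901/3100018488547706 ≈ 2.8334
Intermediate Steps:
C = 220 (C = (37 - 57)*(-11) = -20*(-11) = 220)
P(A) = 1/(221 + 687/A) (P(A) = 1/((A/A + 687/A) + 220) = 1/((1 + 687/A) + 220) = 1/(221 + 687/A))
P(-490)/3268045 + (2347651 - 1*(-25278))/837482 = -490/(687 + 221*(-490))/3268045 + (2347651 - 1*(-25278))/837482 = -490/(687 - 108290)*(1/3268045) + (2347651 + 25278)*(1/837482) = -490/(-107603)*(1/3268045) + 2372929*(1/837482) = -490*(-1/107603)*(1/3268045) + 124891/44078 = (490/107603)*(1/3268045) + 124891/44078 = 98/70330289227 + 124891/44078 = 8783620156168901/3100018488547706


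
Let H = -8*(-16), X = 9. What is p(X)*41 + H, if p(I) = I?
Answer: 497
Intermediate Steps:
H = 128
p(X)*41 + H = 9*41 + 128 = 369 + 128 = 497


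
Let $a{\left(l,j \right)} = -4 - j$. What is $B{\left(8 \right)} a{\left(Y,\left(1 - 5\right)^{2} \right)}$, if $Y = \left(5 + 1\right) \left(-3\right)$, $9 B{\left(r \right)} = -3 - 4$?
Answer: $\frac{140}{9} \approx 15.556$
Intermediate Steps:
$B{\left(r \right)} = - \frac{7}{9}$ ($B{\left(r \right)} = \frac{-3 - 4}{9} = \frac{1}{9} \left(-7\right) = - \frac{7}{9}$)
$Y = -18$ ($Y = 6 \left(-3\right) = -18$)
$B{\left(8 \right)} a{\left(Y,\left(1 - 5\right)^{2} \right)} = - \frac{7 \left(-4 - \left(1 - 5\right)^{2}\right)}{9} = - \frac{7 \left(-4 - \left(-4\right)^{2}\right)}{9} = - \frac{7 \left(-4 - 16\right)}{9} = \left(- \frac{7}{9}\right) \left(-20\right) = \frac{140}{9}$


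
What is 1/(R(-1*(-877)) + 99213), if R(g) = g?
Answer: 1/100090 ≈ 9.9910e-6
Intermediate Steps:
1/(R(-1*(-877)) + 99213) = 1/(-1*(-877) + 99213) = 1/(877 + 99213) = 1/100090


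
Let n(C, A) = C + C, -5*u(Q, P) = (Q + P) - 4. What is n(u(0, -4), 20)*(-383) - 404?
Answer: -8148/5 ≈ -1629.6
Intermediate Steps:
u(Q, P) = 4/5 - P/5 - Q/5 (u(Q, P) = -((Q + P) - 4)/5 = -((P + Q) - 4)/5 = -(-4 + P + Q)/5 = 4/5 - P/5 - Q/5)
n(C, A) = 2*C
n(u(0, -4), 20)*(-383) - 404 = (2*(4/5 - 1/5*(-4) - 1/5*0))*(-383) - 404 = (2*(4/5 + 4/5 + 0))*(-383) - 404 = (2*(8/5))*(-383) - 404 = (16/5)*(-383) - 404 = -6128/5 - 404 = -8148/5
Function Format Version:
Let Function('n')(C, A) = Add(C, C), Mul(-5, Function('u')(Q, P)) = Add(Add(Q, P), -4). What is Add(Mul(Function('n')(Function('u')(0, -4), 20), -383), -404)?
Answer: Rational(-8148, 5) ≈ -1629.6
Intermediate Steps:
Function('u')(Q, P) = Add(Rational(4, 5), Mul(Rational(-1, 5), P), Mul(Rational(-1, 5), Q)) (Function('u')(Q, P) = Mul(Rational(-1, 5), Add(Add(Q, P), -4)) = Mul(Rational(-1, 5), Add(Add(P, Q), -4)) = Mul(Rational(-1, 5), Add(-4, P, Q)) = Add(Rational(4, 5), Mul(Rational(-1, 5), P), Mul(Rational(-1, 5), Q)))
Function('n')(C, A) = Mul(2, C)
Add(Mul(Function('n')(Function('u')(0, -4), 20), -383), -404) = Add(Mul(Mul(2, Add(Rational(4, 5), Mul(Rational(-1, 5), -4), Mul(Rational(-1, 5), 0))), -383), -404) = Add(Mul(Mul(2, Add(Rational(4, 5), Rational(4, 5), 0)), -383), -404) = Add(Mul(Mul(2, Rational(8, 5)), -383), -404) = Add(Mul(Rational(16, 5), -383), -404) = Add(Rational(-6128, 5), -404) = Rational(-8148, 5)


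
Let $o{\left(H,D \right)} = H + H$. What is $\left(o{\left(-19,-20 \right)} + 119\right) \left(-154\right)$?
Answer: $-12474$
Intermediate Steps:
$o{\left(H,D \right)} = 2 H$
$\left(o{\left(-19,-20 \right)} + 119\right) \left(-154\right) = \left(2 \left(-19\right) + 119\right) \left(-154\right) = \left(-38 + 119\right) \left(-154\right) = 81 \left(-154\right) = -12474$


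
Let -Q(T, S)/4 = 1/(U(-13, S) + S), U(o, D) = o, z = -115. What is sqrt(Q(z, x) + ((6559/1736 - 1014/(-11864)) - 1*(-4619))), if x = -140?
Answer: 67*sqrt(90579509305682)/9378492 ≈ 67.992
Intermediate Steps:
Q(T, S) = -4/(-13 + S)
sqrt(Q(z, x) + ((6559/1736 - 1014/(-11864)) - 1*(-4619))) = sqrt(-4/(-13 - 140) + ((6559/1736 - 1014/(-11864)) - 1*(-4619))) = sqrt(-4/(-153) + ((6559*(1/1736) - 1014*(-1/11864)) + 4619)) = sqrt(-4*(-1/153) + ((937/248 + 507/5932) + 4619)) = sqrt(4/153 + (1421005/367784 + 4619)) = sqrt(4/153 + 1700215301/367784) = sqrt(260134412189/56270952) = 67*sqrt(90579509305682)/9378492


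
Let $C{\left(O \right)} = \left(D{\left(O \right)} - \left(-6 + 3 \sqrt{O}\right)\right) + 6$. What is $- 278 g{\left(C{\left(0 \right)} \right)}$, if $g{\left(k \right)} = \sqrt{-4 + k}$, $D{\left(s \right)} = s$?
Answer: $- 556 \sqrt{2} \approx -786.3$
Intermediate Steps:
$C{\left(O \right)} = 12 + O - 3 \sqrt{O}$ ($C{\left(O \right)} = \left(O - \left(-6 + 3 \sqrt{O}\right)\right) + 6 = \left(6 + O - 3 \sqrt{O}\right) + 6 = 12 + O - 3 \sqrt{O}$)
$- 278 g{\left(C{\left(0 \right)} \right)} = - 278 \sqrt{-4 + \left(12 + 0 - 3 \sqrt{0}\right)} = - 278 \sqrt{-4 + \left(12 + 0 - 0\right)} = - 278 \sqrt{-4 + \left(12 + 0 + 0\right)} = - 278 \sqrt{-4 + 12} = - 278 \sqrt{8} = - 278 \cdot 2 \sqrt{2} = - 556 \sqrt{2}$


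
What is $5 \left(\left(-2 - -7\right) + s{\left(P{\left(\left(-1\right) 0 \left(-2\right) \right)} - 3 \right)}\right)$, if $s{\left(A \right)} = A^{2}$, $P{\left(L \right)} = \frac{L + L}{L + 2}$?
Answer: $70$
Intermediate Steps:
$P{\left(L \right)} = \frac{2 L}{2 + L}$
$5 \left(\left(-2 - -7\right) + s{\left(P{\left(\left(-1\right) 0 \left(-2\right) \right)} - 3 \right)}\right) = 5 \left(\left(-2 - -7\right) + \left(\frac{2 \left(-1\right) 0 \left(-2\right)}{2 + \left(-1\right) 0 \left(-2\right)} - 3\right)^{2}\right) = 5 \left(\left(-2 + 7\right) + \left(\frac{2 \cdot 0 \left(-2\right)}{2 + 0 \left(-2\right)} - 3\right)^{2}\right) = 5 \left(5 + \left(2 \cdot 0 \frac{1}{2 + 0} - 3\right)^{2}\right) = 5 \left(5 + \left(2 \cdot 0 \cdot \frac{1}{2} - 3\right)^{2}\right) = 5 \left(5 + \left(0 - 3\right)^{2}\right) = 5 \left(5 + \left(-3\right)^{2}\right) = 5 \left(5 + 9\right) = 5 \cdot 14 = 70$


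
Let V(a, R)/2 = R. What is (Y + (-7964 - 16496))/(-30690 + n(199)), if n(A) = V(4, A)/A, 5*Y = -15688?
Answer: 34497/38360 ≈ 0.89930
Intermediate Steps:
V(a, R) = 2*R
Y = -15688/5 (Y = (⅕)*(-15688) = -15688/5 ≈ -3137.6)
n(A) = 2 (n(A) = (2*A)/A = 2)
(Y + (-7964 - 16496))/(-30690 + n(199)) = (-15688/5 + (-7964 - 16496))/(-30690 + 2) = (-15688/5 - 24460)/(-30688) = -137988/5*(-1/30688) = 34497/38360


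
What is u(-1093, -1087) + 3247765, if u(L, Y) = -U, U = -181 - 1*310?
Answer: 3248256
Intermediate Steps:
U = -491 (U = -181 - 310 = -491)
u(L, Y) = 491 (u(L, Y) = -1*(-491) = 491)
u(-1093, -1087) + 3247765 = 491 + 3247765 = 3248256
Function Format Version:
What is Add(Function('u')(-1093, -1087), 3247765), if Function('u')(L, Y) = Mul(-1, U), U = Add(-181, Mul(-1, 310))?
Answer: 3248256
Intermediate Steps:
U = -491 (U = Add(-181, -310) = -491)
Function('u')(L, Y) = 491 (Function('u')(L, Y) = Mul(-1, -491) = 491)
Add(Function('u')(-1093, -1087), 3247765) = Add(491, 3247765) = 3248256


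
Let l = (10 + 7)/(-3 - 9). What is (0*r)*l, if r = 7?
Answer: 0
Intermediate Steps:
l = -17/12 (l = 17/(-12) = 17*(-1/12) = -17/12 ≈ -1.4167)
(0*r)*l = (0*7)*(-17/12) = 0*(-17/12) = 0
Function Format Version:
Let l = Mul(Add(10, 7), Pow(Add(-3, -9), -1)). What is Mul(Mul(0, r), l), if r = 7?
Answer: 0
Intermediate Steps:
l = Rational(-17, 12) (l = Mul(17, Pow(-12, -1)) = Mul(17, Rational(-1, 12)) = Rational(-17, 12) ≈ -1.4167)
Mul(Mul(0, r), l) = Mul(Mul(0, 7), Rational(-17, 12)) = Mul(0, Rational(-17, 12)) = 0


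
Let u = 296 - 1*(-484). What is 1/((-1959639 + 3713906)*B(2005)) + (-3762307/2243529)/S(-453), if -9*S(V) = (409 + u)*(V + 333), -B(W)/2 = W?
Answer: -64552196422997/610250984285037960 ≈ -0.00010578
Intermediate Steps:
B(W) = -2*W
u = 780 (u = 296 + 484 = 780)
S(V) = -43993 - 1189*V/9 (S(V) = -(409 + 780)*(V + 333)/9 = -1189*(333 + V)/9 = -(395937 + 1189*V)/9 = -43993 - 1189*V/9)
1/((-1959639 + 3713906)*B(2005)) + (-3762307/2243529)/S(-453) = 1/((-1959639 + 3713906)*((-2*2005))) + (-3762307/2243529)/(-43993 - 1189/9*(-453)) = 1/(1754267*(-4010)) + (-3762307*1/2243529)/(-43993 + 179539/3) = (1/1754267)*(-1/4010) - 3762307/(2243529*47560/3) = -1/7034610670 - 3762307/2243529*3/47560 = -1/7034610670 - 3762307/35567413080 = -64552196422997/610250984285037960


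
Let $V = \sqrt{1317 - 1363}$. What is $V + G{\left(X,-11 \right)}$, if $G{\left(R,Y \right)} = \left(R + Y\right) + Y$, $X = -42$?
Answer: $-64 + i \sqrt{46} \approx -64.0 + 6.7823 i$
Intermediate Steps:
$G{\left(R,Y \right)} = R + 2 Y$
$V = i \sqrt{46}$ ($V = \sqrt{-46} = i \sqrt{46} \approx 6.7823 i$)
$V + G{\left(X,-11 \right)} = i \sqrt{46} + \left(-42 + 2 \left(-11\right)\right) = i \sqrt{46} - 64 = -64 + i \sqrt{46}$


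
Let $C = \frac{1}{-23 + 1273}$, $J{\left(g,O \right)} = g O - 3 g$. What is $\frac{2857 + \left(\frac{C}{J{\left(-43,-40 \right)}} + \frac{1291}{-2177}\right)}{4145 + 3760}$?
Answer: $\frac{463621689667}{1283055768750} \approx 0.36134$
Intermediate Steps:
$J{\left(g,O \right)} = - 3 g + O g$ ($J{\left(g,O \right)} = O g - 3 g = - 3 g + O g$)
$C = \frac{1}{1250} \approx 0.0008$
$\frac{2857 + \left(\frac{C}{J{\left(-43,-40 \right)}} + \frac{1291}{-2177}\right)}{4145 + 3760} = \frac{2857 + \left(\frac{1}{1250 \left(- 43 \left(-3 - 40\right)\right)} + \frac{1291}{-2177}\right)}{4145 + 3760} = \frac{2857 + \left(\frac{1}{1250 \left(\left(-43\right) \left(-43\right)\right)} + 1291 \left(- \frac{1}{2177}\right)\right)}{7905} = \left(2857 - \left(\frac{1291}{2177} - \frac{1}{1250 \cdot 1849}\right)\right) \frac{1}{7905} = \left(2857 + \left(\frac{1}{1250} \cdot \frac{1}{1849} - \frac{1291}{2177}\right)\right) \frac{1}{7905} = \left(2857 + \left(\frac{1}{2311250} - \frac{1291}{2177}\right)\right) \frac{1}{7905} = \left(2857 - \frac{2983821573}{5031591250}\right) \frac{1}{7905} = \frac{14372272379677}{5031591250} \cdot \frac{1}{7905} = \frac{463621689667}{1283055768750}$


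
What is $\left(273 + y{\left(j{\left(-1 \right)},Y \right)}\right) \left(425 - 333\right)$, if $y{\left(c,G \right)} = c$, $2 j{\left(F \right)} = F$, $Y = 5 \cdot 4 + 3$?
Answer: $25070$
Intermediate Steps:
$Y = 23$ ($Y = 20 + 3 = 23$)
$j{\left(F \right)} = \frac{F}{2}$
$\left(273 + y{\left(j{\left(-1 \right)},Y \right)}\right) \left(425 - 333\right) = \left(273 + \frac{1}{2} \left(-1\right)\right) \left(425 - 333\right) = \left(273 - \frac{1}{2}\right) 92 = \frac{545}{2} \cdot 92 = 25070$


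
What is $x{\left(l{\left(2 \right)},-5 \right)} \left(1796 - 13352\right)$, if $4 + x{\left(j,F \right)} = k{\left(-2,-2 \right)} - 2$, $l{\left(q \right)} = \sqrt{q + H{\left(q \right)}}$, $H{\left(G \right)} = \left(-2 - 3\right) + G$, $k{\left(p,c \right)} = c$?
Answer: $92448$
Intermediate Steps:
$H{\left(G \right)} = -5 + G$
$l{\left(q \right)} = \sqrt{-5 + 2 q}$ ($l{\left(q \right)} = \sqrt{q + \left(-5 + q\right)} = \sqrt{-5 + 2 q}$)
$x{\left(j,F \right)} = -8$ ($x{\left(j,F \right)} = -4 - 4 = -8$)
$x{\left(l{\left(2 \right)},-5 \right)} \left(1796 - 13352\right) = - 8 \left(1796 - 13352\right) = \left(-8\right) \left(-11556\right) = 92448$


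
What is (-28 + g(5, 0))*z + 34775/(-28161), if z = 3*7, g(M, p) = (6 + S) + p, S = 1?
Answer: -12453776/28161 ≈ -442.23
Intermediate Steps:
g(M, p) = 7 + p (g(M, p) = (6 + 1) + p = 7 + p)
z = 21
(-28 + g(5, 0))*z + 34775/(-28161) = (-28 + (7 + 0))*21 + 34775/(-28161) = (-28 + 7)*21 + 34775*(-1/28161) = -21*21 - 34775/28161 = -441 - 34775/28161 = -12453776/28161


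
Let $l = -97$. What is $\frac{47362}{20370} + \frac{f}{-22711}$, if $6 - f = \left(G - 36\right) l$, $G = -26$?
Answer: $\frac{85572953}{33044505} \approx 2.5896$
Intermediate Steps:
$f = -6008$ ($f = 6 - \left(-26 - 36\right) \left(-97\right) = 6 - \left(-62\right) \left(-97\right) = 6 - 6014 = -6008$)
$\frac{47362}{20370} + \frac{f}{-22711} = \frac{47362}{20370} - \frac{6008}{-22711} = 47362 \cdot \frac{1}{20370} - - \frac{6008}{22711} = \frac{3383}{1455} + \frac{6008}{22711} = \frac{85572953}{33044505}$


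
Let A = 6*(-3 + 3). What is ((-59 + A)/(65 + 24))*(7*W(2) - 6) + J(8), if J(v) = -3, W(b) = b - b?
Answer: 87/89 ≈ 0.97753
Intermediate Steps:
W(b) = 0
A = 0 (A = 6*0 = 0)
((-59 + A)/(65 + 24))*(7*W(2) - 6) + J(8) = ((-59 + 0)/(65 + 24))*(7*0 - 6) - 3 = (-59/89)*(0 - 6) - 3 = -59*1/89*(-6) - 3 = -59/89*(-6) - 3 = 354/89 - 3 = 87/89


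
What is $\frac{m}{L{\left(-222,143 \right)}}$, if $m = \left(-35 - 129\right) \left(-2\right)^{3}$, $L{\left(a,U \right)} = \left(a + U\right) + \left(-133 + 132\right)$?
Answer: $- \frac{82}{5} \approx -16.4$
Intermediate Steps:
$L{\left(a,U \right)} = -1 + U + a$ ($L{\left(a,U \right)} = \left(U + a\right) - 1 = -1 + U + a$)
$m = 1312$ ($m = \left(-164\right) \left(-8\right) = 1312$)
$\frac{m}{L{\left(-222,143 \right)}} = \frac{1312}{-1 + 143 - 222} = \frac{1312}{-80} = 1312 \left(- \frac{1}{80}\right) = - \frac{82}{5}$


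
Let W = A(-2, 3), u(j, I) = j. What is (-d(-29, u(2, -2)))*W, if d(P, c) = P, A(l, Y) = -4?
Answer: -116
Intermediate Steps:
W = -4
(-d(-29, u(2, -2)))*W = -1*(-29)*(-4) = 29*(-4) = -116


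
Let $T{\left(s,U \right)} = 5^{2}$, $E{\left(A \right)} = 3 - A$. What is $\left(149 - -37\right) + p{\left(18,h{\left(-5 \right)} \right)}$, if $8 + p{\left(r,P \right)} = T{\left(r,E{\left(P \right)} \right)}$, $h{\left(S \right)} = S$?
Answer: $203$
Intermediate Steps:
$T{\left(s,U \right)} = 25$
$p{\left(r,P \right)} = 17$ ($p{\left(r,P \right)} = -8 + 25 = 17$)
$\left(149 - -37\right) + p{\left(18,h{\left(-5 \right)} \right)} = \left(149 - -37\right) + 17 = \left(149 + 37\right) + 17 = 186 + 17 = 203$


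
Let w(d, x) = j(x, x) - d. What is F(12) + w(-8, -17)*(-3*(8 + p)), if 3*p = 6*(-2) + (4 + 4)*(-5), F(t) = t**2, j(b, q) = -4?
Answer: 256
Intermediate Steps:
w(d, x) = -4 - d
p = -52/3 (p = (6*(-2) + (4 + 4)*(-5))/3 = (-12 + 8*(-5))/3 = (-12 - 40)/3 = (1/3)*(-52) = -52/3 ≈ -17.333)
F(12) + w(-8, -17)*(-3*(8 + p)) = 12**2 + (-4 - 1*(-8))*(-3*(8 - 52/3)) = 144 + (-4 + 8)*(-3*(-28/3)) = 144 + 4*28 = 144 + 112 = 256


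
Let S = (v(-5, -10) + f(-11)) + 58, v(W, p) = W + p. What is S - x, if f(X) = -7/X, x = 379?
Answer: -3689/11 ≈ -335.36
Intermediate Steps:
S = 480/11 (S = ((-5 - 10) - 7/(-11)) + 58 = (-15 - 7*(-1/11)) + 58 = (-15 + 7/11) + 58 = -158/11 + 58 = 480/11 ≈ 43.636)
S - x = 480/11 - 1*379 = 480/11 - 379 = -3689/11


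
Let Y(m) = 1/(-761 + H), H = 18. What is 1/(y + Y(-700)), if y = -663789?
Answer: -743/493195228 ≈ -1.5065e-6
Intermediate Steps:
Y(m) = -1/743 (Y(m) = 1/(-761 + 18) = 1/(-743) = -1/743)
1/(y + Y(-700)) = 1/(-663789 - 1/743) = 1/(-493195228/743) = -743/493195228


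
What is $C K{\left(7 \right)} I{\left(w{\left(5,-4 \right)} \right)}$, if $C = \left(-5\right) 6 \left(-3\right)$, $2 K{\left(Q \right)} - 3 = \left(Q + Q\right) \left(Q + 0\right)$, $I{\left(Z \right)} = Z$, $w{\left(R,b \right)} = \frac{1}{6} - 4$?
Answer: $- \frac{34845}{2} \approx -17423.0$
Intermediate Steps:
$w{\left(R,b \right)} = - \frac{23}{6}$ ($w{\left(R,b \right)} = \frac{1}{6} - 4 = - \frac{23}{6}$)
$K{\left(Q \right)} = \frac{3}{2} + Q^{2}$ ($K{\left(Q \right)} = \frac{3}{2} + \frac{\left(Q + Q\right) \left(Q + 0\right)}{2} = \frac{3}{2} + \frac{2 Q Q}{2} = \frac{3}{2} + \frac{2 Q^{2}}{2} = \frac{3}{2} + Q^{2}$)
$C = 90$ ($C = \left(-30\right) \left(-3\right) = 90$)
$C K{\left(7 \right)} I{\left(w{\left(5,-4 \right)} \right)} = 90 \left(\frac{3}{2} + 7^{2}\right) \left(- \frac{23}{6}\right) = 90 \left(\frac{3}{2} + 49\right) \left(- \frac{23}{6}\right) = 90 \cdot \frac{101}{2} \left(- \frac{23}{6}\right) = 4545 \left(- \frac{23}{6}\right) = - \frac{34845}{2}$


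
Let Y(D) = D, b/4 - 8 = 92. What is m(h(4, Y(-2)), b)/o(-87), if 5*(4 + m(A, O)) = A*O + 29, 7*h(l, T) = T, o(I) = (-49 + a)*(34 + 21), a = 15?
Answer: 67/5950 ≈ 0.011261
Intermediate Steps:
b = 400 (b = 32 + 4*92 = 32 + 368 = 400)
o(I) = -1870 (o(I) = (-49 + 15)*(34 + 21) = -34*55 = -1870)
h(l, T) = T/7
m(A, O) = 9/5 + A*O/5 (m(A, O) = -4 + (A*O + 29)/5 = -4 + (29 + A*O)/5 = -4 + (29/5 + A*O/5) = 9/5 + A*O/5)
m(h(4, Y(-2)), b)/o(-87) = (9/5 + (⅕)*((⅐)*(-2))*400)/(-1870) = (9/5 + (⅕)*(-2/7)*400)*(-1/1870) = (9/5 - 160/7)*(-1/1870) = -737/35*(-1/1870) = 67/5950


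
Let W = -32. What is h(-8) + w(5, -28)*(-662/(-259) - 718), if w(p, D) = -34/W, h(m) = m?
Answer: -795813/1036 ≈ -768.16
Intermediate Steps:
w(p, D) = 17/16 (w(p, D) = -34/(-32) = -34*(-1/32) = 17/16)
h(-8) + w(5, -28)*(-662/(-259) - 718) = -8 + 17*(-662/(-259) - 718)/16 = -8 + 17*(-662*(-1/259) - 718)/16 = -8 + 17*(662/259 - 718)/16 = -8 + (17/16)*(-185300/259) = -8 - 787525/1036 = -795813/1036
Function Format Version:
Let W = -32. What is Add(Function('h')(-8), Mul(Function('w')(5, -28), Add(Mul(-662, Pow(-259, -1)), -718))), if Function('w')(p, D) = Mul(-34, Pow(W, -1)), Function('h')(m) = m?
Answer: Rational(-795813, 1036) ≈ -768.16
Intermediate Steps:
Function('w')(p, D) = Rational(17, 16) (Function('w')(p, D) = Mul(-34, Pow(-32, -1)) = Mul(-34, Rational(-1, 32)) = Rational(17, 16))
Add(Function('h')(-8), Mul(Function('w')(5, -28), Add(Mul(-662, Pow(-259, -1)), -718))) = Add(-8, Mul(Rational(17, 16), Add(Mul(-662, Pow(-259, -1)), -718))) = Add(-8, Mul(Rational(17, 16), Add(Mul(-662, Rational(-1, 259)), -718))) = Add(-8, Mul(Rational(17, 16), Add(Rational(662, 259), -718))) = Add(-8, Mul(Rational(17, 16), Rational(-185300, 259))) = Add(-8, Rational(-787525, 1036)) = Rational(-795813, 1036)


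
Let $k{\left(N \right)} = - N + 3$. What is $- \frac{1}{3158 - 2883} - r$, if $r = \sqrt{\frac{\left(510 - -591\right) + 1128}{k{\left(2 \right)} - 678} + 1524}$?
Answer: $- \frac{1}{275} - \frac{3 \sqrt{77442707}}{677} \approx -39.0$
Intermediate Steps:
$k{\left(N \right)} = 3 - N$
$r = \frac{3 \sqrt{77442707}}{677}$ ($r = \sqrt{\frac{\left(510 - -591\right) + 1128}{\left(3 - 2\right) - 678} + 1524} = \sqrt{\frac{\left(510 + 591\right) + 1128}{\left(3 - 2\right) - 678} + 1524} = \sqrt{\frac{1101 + 1128}{1 - 678} + 1524} = \sqrt{\frac{2229}{-677} + 1524} = \sqrt{2229 \left(- \frac{1}{677}\right) + 1524} = \sqrt{- \frac{2229}{677} + 1524} = \sqrt{\frac{1029519}{677}} = \frac{3 \sqrt{77442707}}{677} \approx 38.996$)
$- \frac{1}{3158 - 2883} - r = - \frac{1}{3158 - 2883} - \frac{3 \sqrt{77442707}}{677} = - \frac{1}{275} - \frac{3 \sqrt{77442707}}{677}$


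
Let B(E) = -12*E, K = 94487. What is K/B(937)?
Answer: -94487/11244 ≈ -8.4033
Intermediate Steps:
K/B(937) = 94487/((-12*937)) = 94487/(-11244) = 94487*(-1/11244) = -94487/11244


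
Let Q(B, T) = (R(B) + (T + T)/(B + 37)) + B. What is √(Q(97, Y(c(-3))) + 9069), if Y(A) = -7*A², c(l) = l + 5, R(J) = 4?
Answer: 7*√840046/67 ≈ 95.758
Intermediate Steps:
c(l) = 5 + l
Q(B, T) = 4 + B + 2*T/(37 + B) (Q(B, T) = (4 + (T + T)/(B + 37)) + B = (4 + (2*T)/(37 + B)) + B = (4 + 2*T/(37 + B)) + B = 4 + B + 2*T/(37 + B))
√(Q(97, Y(c(-3))) + 9069) = √((148 + 97² + 2*(-7*(5 - 3)²) + 41*97)/(37 + 97) + 9069) = √((148 + 9409 + 2*(-7*2²) + 3977)/134 + 9069) = √((148 + 9409 + 2*(-7*4) + 3977)/134 + 9069) = √((148 + 9409 + 2*(-28) + 3977)/134 + 9069) = √((148 + 9409 - 56 + 3977)/134 + 9069) = √((1/134)*13478 + 9069) = √(6739/67 + 9069) = √(614362/67) = 7*√840046/67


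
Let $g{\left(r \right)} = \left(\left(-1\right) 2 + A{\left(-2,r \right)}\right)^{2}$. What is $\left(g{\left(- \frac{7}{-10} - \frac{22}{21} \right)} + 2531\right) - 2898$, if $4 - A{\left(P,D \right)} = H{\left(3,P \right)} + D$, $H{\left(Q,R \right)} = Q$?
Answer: $- \frac{16165931}{44100} \approx -366.57$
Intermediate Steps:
$A{\left(P,D \right)} = 1 - D$ ($A{\left(P,D \right)} = 4 - \left(3 + D\right) = 1 - D$)
$g{\left(r \right)} = \left(-1 - r\right)^{2}$ ($g{\left(r \right)} = \left(\left(-1\right) 2 - \left(-1 + r\right)\right)^{2} = \left(-2 - \left(-1 + r\right)\right)^{2} = \left(-1 - r\right)^{2}$)
$\left(g{\left(- \frac{7}{-10} - \frac{22}{21} \right)} + 2531\right) - 2898 = \left(\left(1 - \left(- \frac{7}{10} + \frac{22}{21}\right)\right)^{2} + 2531\right) - 2898 = \left(\left(1 - \frac{73}{210}\right)^{2} + 2531\right) - 2898 = \left(\left(\frac{137}{210}\right)^{2} + 2531\right) - 2898 = \left(\frac{18769}{44100} + 2531\right) - 2898 = \frac{111635869}{44100} - 2898 = - \frac{16165931}{44100}$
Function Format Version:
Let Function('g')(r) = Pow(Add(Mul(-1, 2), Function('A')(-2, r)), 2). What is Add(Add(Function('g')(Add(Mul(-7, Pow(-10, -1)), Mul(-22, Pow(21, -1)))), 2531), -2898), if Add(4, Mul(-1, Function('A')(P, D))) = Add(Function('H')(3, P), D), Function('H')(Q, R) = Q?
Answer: Rational(-16165931, 44100) ≈ -366.57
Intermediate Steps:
Function('A')(P, D) = Add(1, Mul(-1, D)) (Function('A')(P, D) = Add(4, Mul(-1, Add(3, D))) = Add(4, Add(-3, Mul(-1, D))) = Add(1, Mul(-1, D)))
Function('g')(r) = Pow(Add(-1, Mul(-1, r)), 2) (Function('g')(r) = Pow(Add(Mul(-1, 2), Add(1, Mul(-1, r))), 2) = Pow(Add(-2, Add(1, Mul(-1, r))), 2) = Pow(Add(-1, Mul(-1, r)), 2))
Add(Add(Function('g')(Add(Mul(-7, Pow(-10, -1)), Mul(-22, Pow(21, -1)))), 2531), -2898) = Add(Add(Pow(Add(1, Add(Mul(-7, Pow(-10, -1)), Mul(-22, Pow(21, -1)))), 2), 2531), -2898) = Add(Add(Pow(Add(1, Add(Mul(-7, Rational(-1, 10)), Mul(-22, Rational(1, 21)))), 2), 2531), -2898) = Add(Add(Pow(Add(1, Add(Rational(7, 10), Rational(-22, 21))), 2), 2531), -2898) = Add(Add(Pow(Add(1, Rational(-73, 210)), 2), 2531), -2898) = Add(Add(Pow(Rational(137, 210), 2), 2531), -2898) = Add(Add(Rational(18769, 44100), 2531), -2898) = Add(Rational(111635869, 44100), -2898) = Rational(-16165931, 44100)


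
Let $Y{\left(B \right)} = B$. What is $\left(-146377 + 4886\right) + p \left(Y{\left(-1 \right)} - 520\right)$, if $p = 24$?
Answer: $-153995$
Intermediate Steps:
$\left(-146377 + 4886\right) + p \left(Y{\left(-1 \right)} - 520\right) = \left(-146377 + 4886\right) + 24 \left(-1 - 520\right) = -141491 + 24 \left(-1 - 520\right) = -141491 + 24 \left(-521\right) = -141491 - 12504 = -153995$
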